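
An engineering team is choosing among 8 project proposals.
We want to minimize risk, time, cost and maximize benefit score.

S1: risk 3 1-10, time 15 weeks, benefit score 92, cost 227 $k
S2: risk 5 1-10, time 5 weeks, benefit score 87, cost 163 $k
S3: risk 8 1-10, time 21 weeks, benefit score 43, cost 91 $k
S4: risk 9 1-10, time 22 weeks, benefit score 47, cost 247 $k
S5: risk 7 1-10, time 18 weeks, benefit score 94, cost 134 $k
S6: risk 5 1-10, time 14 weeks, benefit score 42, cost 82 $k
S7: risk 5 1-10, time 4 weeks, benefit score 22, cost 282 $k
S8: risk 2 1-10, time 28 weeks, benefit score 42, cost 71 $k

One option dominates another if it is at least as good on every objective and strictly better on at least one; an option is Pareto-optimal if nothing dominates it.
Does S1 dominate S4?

S1 vs S4: risk 3≤9, time 15≤22, benefit score 92≥47, cost 227≤247 — S1 is at least as good on every objective with at least one strict improvement.

Yes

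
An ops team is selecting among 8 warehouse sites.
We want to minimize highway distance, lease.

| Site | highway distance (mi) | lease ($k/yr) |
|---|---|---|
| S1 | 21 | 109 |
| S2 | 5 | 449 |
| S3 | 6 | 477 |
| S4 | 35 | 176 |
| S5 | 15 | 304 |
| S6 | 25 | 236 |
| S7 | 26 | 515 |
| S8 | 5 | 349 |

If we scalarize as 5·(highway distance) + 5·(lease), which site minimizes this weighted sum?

S1: 5·21 + 5·109 = 650
S2: 5·5 + 5·449 = 2270
S3: 5·6 + 5·477 = 2415
S4: 5·35 + 5·176 = 1055
S5: 5·15 + 5·304 = 1595
S6: 5·25 + 5·236 = 1305
S7: 5·26 + 5·515 = 2705
S8: 5·5 + 5·349 = 1770
Lowest: S1 at 650.

S1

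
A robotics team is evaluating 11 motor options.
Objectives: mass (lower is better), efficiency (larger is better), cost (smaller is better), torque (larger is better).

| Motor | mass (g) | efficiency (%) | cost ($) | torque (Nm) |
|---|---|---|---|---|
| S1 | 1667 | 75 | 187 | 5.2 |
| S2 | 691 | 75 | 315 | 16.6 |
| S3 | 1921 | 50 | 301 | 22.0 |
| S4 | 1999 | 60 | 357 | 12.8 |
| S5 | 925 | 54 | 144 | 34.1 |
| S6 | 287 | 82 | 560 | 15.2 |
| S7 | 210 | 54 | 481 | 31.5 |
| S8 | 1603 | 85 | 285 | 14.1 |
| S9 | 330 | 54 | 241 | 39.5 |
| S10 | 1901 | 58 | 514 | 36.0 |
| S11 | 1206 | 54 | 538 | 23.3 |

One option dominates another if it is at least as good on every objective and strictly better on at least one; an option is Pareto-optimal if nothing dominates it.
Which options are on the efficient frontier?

S1: not dominated.
S2: not dominated.
S3: dominated by S5 (mass 925≤1921, efficiency 54≥50, cost 144≤301, torque 34.1≥22.0).
S4: dominated by S2 (mass 691≤1999, efficiency 75≥60, cost 315≤357, torque 16.6≥12.8).
S5: not dominated (best cost).
S6: not dominated.
S7: not dominated (best mass).
S8: not dominated (best efficiency).
S9: not dominated (best torque).
S10: not dominated.
S11: dominated by S5 (mass 925≤1206, efficiency 54≥54, cost 144≤538, torque 34.1≥23.3).

S1, S2, S5, S6, S7, S8, S9, S10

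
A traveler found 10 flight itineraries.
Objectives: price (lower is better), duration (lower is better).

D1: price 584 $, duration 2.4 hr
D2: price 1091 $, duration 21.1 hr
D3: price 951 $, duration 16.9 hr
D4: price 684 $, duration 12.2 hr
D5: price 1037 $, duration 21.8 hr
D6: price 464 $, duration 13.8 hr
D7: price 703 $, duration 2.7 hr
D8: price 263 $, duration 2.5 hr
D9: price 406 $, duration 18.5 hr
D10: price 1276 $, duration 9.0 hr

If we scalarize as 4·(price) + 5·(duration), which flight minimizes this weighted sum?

D8

D1: 4·584 + 5·2.4 = 2348.0
D2: 4·1091 + 5·21.1 = 4469.5
D3: 4·951 + 5·16.9 = 3888.5
D4: 4·684 + 5·12.2 = 2797.0
D5: 4·1037 + 5·21.8 = 4257.0
D6: 4·464 + 5·13.8 = 1925.0
D7: 4·703 + 5·2.7 = 2825.5
D8: 4·263 + 5·2.5 = 1064.5
D9: 4·406 + 5·18.5 = 1716.5
D10: 4·1276 + 5·9.0 = 5149.0
Lowest: D8 at 1064.5.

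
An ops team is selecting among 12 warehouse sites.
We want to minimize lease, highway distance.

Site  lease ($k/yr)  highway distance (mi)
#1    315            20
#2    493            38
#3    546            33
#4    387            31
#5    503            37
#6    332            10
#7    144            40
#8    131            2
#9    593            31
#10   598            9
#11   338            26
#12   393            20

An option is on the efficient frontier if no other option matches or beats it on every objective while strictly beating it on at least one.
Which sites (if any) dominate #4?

#1, #6, #8, #11

#1: lease 315≤387, highway distance 20≤31 — dominates #4.
#6: lease 332≤387, highway distance 10≤31 — dominates #4.
#8: lease 131≤387, highway distance 2≤31 — dominates #4.
#11: lease 338≤387, highway distance 26≤31 — dominates #4.
Others (#2, #3, #5, #7, #9, #10, #12) are each worse than #4 on at least one objective.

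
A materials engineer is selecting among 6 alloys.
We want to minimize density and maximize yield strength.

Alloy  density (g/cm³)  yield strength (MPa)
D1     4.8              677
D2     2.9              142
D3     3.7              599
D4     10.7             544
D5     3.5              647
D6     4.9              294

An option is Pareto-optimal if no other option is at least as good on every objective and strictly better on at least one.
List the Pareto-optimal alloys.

D1: not dominated (best yield strength).
D2: not dominated (best density).
D3: dominated by D5 (density 3.5≤3.7, yield strength 647≥599).
D4: dominated by D1 (density 4.8≤10.7, yield strength 677≥544).
D5: not dominated.
D6: dominated by D1 (density 4.8≤4.9, yield strength 677≥294).

D1, D2, D5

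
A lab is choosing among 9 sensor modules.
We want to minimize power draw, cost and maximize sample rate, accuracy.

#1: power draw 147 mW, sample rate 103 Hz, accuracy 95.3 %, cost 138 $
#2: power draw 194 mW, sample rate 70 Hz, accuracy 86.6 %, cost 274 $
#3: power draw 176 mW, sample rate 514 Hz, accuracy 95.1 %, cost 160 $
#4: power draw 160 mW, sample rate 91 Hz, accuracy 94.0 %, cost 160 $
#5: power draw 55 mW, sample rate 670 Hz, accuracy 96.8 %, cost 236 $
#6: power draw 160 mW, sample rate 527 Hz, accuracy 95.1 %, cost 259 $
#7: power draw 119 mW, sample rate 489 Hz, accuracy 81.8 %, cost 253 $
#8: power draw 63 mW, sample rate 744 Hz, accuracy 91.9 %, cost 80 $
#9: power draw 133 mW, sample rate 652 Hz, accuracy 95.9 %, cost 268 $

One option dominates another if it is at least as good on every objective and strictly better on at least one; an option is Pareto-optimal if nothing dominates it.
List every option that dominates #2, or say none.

#1, #3, #4, #5, #6, #8, #9

#1: power draw 147≤194, sample rate 103≥70, accuracy 95.3≥86.6, cost 138≤274 — dominates #2.
#3: power draw 176≤194, sample rate 514≥70, accuracy 95.1≥86.6, cost 160≤274 — dominates #2.
#4: power draw 160≤194, sample rate 91≥70, accuracy 94.0≥86.6, cost 160≤274 — dominates #2.
#5: power draw 55≤194, sample rate 670≥70, accuracy 96.8≥86.6, cost 236≤274 — dominates #2.
#6: power draw 160≤194, sample rate 527≥70, accuracy 95.1≥86.6, cost 259≤274 — dominates #2.
#8: power draw 63≤194, sample rate 744≥70, accuracy 91.9≥86.6, cost 80≤274 — dominates #2.
#9: power draw 133≤194, sample rate 652≥70, accuracy 95.9≥86.6, cost 268≤274 — dominates #2.
Others (#7) are each worse than #2 on at least one objective.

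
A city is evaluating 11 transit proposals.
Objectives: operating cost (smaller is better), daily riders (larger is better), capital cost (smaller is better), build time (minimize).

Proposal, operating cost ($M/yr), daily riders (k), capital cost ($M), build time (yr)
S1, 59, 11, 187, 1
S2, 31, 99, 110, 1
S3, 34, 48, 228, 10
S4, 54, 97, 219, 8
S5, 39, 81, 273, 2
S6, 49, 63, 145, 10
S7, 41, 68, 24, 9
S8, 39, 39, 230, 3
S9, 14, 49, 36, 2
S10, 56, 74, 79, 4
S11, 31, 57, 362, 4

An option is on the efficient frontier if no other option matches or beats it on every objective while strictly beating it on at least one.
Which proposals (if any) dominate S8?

S2: operating cost 31≤39, daily riders 99≥39, capital cost 110≤230, build time 1≤3 — dominates S8.
S9: operating cost 14≤39, daily riders 49≥39, capital cost 36≤230, build time 2≤3 — dominates S8.
Others (S1, S3, S4, S5, S6, S7, S10, S11) are each worse than S8 on at least one objective.

S2, S9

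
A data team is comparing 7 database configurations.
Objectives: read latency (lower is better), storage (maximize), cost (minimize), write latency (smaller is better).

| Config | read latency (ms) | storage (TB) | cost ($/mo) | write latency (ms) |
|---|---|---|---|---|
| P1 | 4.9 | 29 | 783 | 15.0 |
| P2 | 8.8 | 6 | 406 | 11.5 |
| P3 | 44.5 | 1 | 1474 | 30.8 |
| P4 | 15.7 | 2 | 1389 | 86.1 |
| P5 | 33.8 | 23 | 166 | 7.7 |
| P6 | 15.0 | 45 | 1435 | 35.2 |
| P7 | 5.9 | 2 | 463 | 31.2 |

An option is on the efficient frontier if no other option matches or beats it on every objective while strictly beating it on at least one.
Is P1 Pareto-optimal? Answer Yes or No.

P2: worse on read latency (8.8 vs 4.9).
P3: worse on read latency (44.5 vs 4.9).
P4: worse on read latency (15.7 vs 4.9).
P5: worse on read latency (33.8 vs 4.9).
P6: worse on read latency (15.0 vs 4.9).
P7: worse on read latency (5.9 vs 4.9).
No option is at least as good as P1 on every objective and strictly better on one.

Yes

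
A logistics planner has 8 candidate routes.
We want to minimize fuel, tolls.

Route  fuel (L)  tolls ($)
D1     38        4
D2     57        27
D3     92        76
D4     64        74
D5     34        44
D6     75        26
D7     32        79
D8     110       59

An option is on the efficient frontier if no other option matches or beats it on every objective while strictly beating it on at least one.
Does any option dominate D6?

Yes

D1 vs D6: fuel 38≤75, tolls 4≤26 — D1 is at least as good on every objective and strictly better on at least one, so D1 dominates D6.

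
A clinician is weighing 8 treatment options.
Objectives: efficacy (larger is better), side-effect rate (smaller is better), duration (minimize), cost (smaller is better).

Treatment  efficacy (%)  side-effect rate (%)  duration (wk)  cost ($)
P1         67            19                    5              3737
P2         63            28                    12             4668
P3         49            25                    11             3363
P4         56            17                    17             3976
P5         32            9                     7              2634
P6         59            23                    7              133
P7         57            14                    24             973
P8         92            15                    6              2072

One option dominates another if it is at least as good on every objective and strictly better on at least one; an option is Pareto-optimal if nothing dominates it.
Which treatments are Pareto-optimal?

P1: not dominated (best duration).
P2: dominated by P1 (efficacy 67≥63, side-effect rate 19≤28, duration 5≤12, cost 3737≤4668).
P3: dominated by P6 (efficacy 59≥49, side-effect rate 23≤25, duration 7≤11, cost 133≤3363).
P4: dominated by P8 (efficacy 92≥56, side-effect rate 15≤17, duration 6≤17, cost 2072≤3976).
P5: not dominated (best side-effect rate).
P6: not dominated (best cost).
P7: not dominated.
P8: not dominated (best efficacy).

P1, P5, P6, P7, P8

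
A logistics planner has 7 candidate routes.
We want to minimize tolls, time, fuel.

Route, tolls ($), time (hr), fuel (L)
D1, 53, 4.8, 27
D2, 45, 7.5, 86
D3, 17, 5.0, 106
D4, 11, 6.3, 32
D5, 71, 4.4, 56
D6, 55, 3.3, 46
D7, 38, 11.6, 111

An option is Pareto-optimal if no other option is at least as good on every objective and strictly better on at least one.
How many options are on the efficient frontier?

4

D1: not dominated (best fuel).
D2: dominated by D4 (tolls 11≤45, time 6.3≤7.5, fuel 32≤86).
D3: not dominated.
D4: not dominated (best tolls).
D5: dominated by D6 (tolls 55≤71, time 3.3≤4.4, fuel 46≤56).
D6: not dominated (best time).
D7: dominated by D3 (tolls 17≤38, time 5.0≤11.6, fuel 106≤111).
Pareto-optimal: D1, D3, D4, D6 → 4.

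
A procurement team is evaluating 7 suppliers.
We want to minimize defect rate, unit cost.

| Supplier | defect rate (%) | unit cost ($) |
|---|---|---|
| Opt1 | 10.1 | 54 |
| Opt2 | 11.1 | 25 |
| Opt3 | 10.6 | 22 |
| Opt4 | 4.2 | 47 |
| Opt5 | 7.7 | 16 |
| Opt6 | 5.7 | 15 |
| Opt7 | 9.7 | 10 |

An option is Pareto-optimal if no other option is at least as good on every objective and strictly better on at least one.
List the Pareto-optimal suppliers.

Opt1: dominated by Opt4 (defect rate 4.2≤10.1, unit cost 47≤54).
Opt2: dominated by Opt3 (defect rate 10.6≤11.1, unit cost 22≤25).
Opt3: dominated by Opt5 (defect rate 7.7≤10.6, unit cost 16≤22).
Opt4: not dominated (best defect rate).
Opt5: dominated by Opt6 (defect rate 5.7≤7.7, unit cost 15≤16).
Opt6: not dominated.
Opt7: not dominated (best unit cost).

Opt4, Opt6, Opt7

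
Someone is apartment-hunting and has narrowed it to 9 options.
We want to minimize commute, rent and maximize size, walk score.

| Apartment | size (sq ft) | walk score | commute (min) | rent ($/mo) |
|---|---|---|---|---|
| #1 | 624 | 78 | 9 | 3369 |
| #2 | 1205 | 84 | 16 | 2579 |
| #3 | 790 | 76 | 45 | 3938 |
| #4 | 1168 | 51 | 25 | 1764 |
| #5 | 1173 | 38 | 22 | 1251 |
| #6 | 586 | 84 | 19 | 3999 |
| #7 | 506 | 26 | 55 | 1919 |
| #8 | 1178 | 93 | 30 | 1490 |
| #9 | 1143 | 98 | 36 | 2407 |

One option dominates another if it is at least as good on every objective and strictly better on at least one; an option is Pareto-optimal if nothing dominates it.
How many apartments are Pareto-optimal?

6

#1: not dominated (best commute).
#2: not dominated (best size).
#3: dominated by #2 (size 1205≥790, walk score 84≥76, commute 16≤45, rent 2579≤3938).
#4: not dominated.
#5: not dominated (best rent).
#6: dominated by #2 (size 1205≥586, walk score 84≥84, commute 16≤19, rent 2579≤3999).
#7: dominated by #4 (size 1168≥506, walk score 51≥26, commute 25≤55, rent 1764≤1919).
#8: not dominated.
#9: not dominated (best walk score).
Pareto-optimal: #1, #2, #4, #5, #8, #9 → 6.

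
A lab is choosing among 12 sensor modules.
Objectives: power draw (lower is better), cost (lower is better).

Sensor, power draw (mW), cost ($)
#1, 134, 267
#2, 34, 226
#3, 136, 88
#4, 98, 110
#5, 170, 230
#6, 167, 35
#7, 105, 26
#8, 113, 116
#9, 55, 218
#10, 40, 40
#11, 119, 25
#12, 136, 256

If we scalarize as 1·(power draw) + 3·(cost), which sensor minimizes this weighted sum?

#1: 1·134 + 3·267 = 935
#2: 1·34 + 3·226 = 712
#3: 1·136 + 3·88 = 400
#4: 1·98 + 3·110 = 428
#5: 1·170 + 3·230 = 860
#6: 1·167 + 3·35 = 272
#7: 1·105 + 3·26 = 183
#8: 1·113 + 3·116 = 461
#9: 1·55 + 3·218 = 709
#10: 1·40 + 3·40 = 160
#11: 1·119 + 3·25 = 194
#12: 1·136 + 3·256 = 904
Lowest: #10 at 160.

#10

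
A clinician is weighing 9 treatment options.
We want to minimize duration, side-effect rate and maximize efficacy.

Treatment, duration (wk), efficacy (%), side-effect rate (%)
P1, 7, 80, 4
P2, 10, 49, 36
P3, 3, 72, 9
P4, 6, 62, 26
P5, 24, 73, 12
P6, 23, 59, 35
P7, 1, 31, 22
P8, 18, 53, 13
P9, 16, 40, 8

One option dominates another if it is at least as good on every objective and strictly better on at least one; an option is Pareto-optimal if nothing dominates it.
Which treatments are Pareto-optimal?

P1, P3, P7

P1: not dominated (best efficacy).
P2: dominated by P1 (duration 7≤10, efficacy 80≥49, side-effect rate 4≤36).
P3: not dominated.
P4: dominated by P3 (duration 3≤6, efficacy 72≥62, side-effect rate 9≤26).
P5: dominated by P1 (duration 7≤24, efficacy 80≥73, side-effect rate 4≤12).
P6: dominated by P1 (duration 7≤23, efficacy 80≥59, side-effect rate 4≤35).
P7: not dominated (best duration).
P8: dominated by P1 (duration 7≤18, efficacy 80≥53, side-effect rate 4≤13).
P9: dominated by P1 (duration 7≤16, efficacy 80≥40, side-effect rate 4≤8).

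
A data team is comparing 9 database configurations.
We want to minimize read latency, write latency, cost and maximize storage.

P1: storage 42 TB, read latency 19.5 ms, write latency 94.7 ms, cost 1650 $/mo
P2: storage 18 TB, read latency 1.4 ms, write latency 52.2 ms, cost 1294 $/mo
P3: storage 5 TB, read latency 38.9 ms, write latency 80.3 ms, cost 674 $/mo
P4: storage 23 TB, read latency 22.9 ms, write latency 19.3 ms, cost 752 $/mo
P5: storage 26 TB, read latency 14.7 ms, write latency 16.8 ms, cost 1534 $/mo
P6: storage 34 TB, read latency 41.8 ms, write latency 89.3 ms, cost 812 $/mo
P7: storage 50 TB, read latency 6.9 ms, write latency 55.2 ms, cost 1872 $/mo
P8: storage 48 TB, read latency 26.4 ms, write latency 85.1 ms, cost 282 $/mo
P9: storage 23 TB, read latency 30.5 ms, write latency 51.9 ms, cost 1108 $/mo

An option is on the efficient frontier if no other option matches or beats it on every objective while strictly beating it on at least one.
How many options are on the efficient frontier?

P1: not dominated.
P2: not dominated (best read latency).
P3: not dominated.
P4: not dominated.
P5: not dominated (best write latency).
P6: dominated by P8 (storage 48≥34, read latency 26.4≤41.8, write latency 85.1≤89.3, cost 282≤812).
P7: not dominated (best storage).
P8: not dominated (best cost).
P9: dominated by P4 (storage 23≥23, read latency 22.9≤30.5, write latency 19.3≤51.9, cost 752≤1108).
Pareto-optimal: P1, P2, P3, P4, P5, P7, P8 → 7.

7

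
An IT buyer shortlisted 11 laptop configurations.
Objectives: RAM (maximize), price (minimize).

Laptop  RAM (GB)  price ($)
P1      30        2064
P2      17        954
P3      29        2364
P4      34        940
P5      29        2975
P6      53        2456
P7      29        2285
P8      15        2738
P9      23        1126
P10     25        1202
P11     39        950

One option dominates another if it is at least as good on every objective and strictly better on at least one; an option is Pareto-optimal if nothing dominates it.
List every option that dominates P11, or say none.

none

P1: worse on RAM (30 vs 39).
P2: worse on RAM (17 vs 39).
P3: worse on RAM (29 vs 39).
P4: worse on RAM (34 vs 39).
P5: worse on RAM (29 vs 39).
P6: worse on price (2456 vs 950).
P7: worse on RAM (29 vs 39).
P8: worse on RAM (15 vs 39).
P9: worse on RAM (23 vs 39).
P10: worse on RAM (25 vs 39).
No option dominates P11.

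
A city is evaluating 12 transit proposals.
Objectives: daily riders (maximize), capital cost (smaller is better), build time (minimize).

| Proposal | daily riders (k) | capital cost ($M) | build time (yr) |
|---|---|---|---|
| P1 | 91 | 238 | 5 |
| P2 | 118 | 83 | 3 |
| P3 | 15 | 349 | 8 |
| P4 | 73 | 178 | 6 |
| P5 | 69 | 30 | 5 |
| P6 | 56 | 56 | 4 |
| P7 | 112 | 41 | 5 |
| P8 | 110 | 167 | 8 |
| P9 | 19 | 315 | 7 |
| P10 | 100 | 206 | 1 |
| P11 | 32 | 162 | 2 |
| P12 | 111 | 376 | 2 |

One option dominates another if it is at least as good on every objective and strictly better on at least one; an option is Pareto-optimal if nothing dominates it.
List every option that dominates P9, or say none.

P1: daily riders 91≥19, capital cost 238≤315, build time 5≤7 — dominates P9.
P2: daily riders 118≥19, capital cost 83≤315, build time 3≤7 — dominates P9.
P4: daily riders 73≥19, capital cost 178≤315, build time 6≤7 — dominates P9.
P5: daily riders 69≥19, capital cost 30≤315, build time 5≤7 — dominates P9.
P6: daily riders 56≥19, capital cost 56≤315, build time 4≤7 — dominates P9.
P7: daily riders 112≥19, capital cost 41≤315, build time 5≤7 — dominates P9.
P10: daily riders 100≥19, capital cost 206≤315, build time 1≤7 — dominates P9.
P11: daily riders 32≥19, capital cost 162≤315, build time 2≤7 — dominates P9.
Others (P3, P8, P12) are each worse than P9 on at least one objective.

P1, P2, P4, P5, P6, P7, P10, P11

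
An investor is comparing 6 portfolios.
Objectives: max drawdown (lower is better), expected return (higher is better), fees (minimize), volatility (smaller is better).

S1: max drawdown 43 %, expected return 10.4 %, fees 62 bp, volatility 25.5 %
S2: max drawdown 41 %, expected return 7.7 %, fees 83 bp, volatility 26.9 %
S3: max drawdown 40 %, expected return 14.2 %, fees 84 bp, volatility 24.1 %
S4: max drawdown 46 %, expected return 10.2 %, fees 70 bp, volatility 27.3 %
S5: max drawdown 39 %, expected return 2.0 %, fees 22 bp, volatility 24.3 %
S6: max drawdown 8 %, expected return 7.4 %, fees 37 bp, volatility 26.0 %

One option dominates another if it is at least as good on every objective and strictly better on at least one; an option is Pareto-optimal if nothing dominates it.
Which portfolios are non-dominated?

S1, S2, S3, S5, S6

S1: not dominated.
S2: not dominated.
S3: not dominated (best expected return).
S4: dominated by S1 (max drawdown 43≤46, expected return 10.4≥10.2, fees 62≤70, volatility 25.5≤27.3).
S5: not dominated (best fees).
S6: not dominated (best max drawdown).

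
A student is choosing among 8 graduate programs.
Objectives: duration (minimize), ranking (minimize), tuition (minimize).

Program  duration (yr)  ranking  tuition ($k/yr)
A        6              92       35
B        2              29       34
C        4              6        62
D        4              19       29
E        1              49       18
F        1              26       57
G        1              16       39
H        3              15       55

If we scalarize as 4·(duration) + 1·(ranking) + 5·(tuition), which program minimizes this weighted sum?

E

A: 4·6 + 1·92 + 5·35 = 291
B: 4·2 + 1·29 + 5·34 = 207
C: 4·4 + 1·6 + 5·62 = 332
D: 4·4 + 1·19 + 5·29 = 180
E: 4·1 + 1·49 + 5·18 = 143
F: 4·1 + 1·26 + 5·57 = 315
G: 4·1 + 1·16 + 5·39 = 215
H: 4·3 + 1·15 + 5·55 = 302
Lowest: E at 143.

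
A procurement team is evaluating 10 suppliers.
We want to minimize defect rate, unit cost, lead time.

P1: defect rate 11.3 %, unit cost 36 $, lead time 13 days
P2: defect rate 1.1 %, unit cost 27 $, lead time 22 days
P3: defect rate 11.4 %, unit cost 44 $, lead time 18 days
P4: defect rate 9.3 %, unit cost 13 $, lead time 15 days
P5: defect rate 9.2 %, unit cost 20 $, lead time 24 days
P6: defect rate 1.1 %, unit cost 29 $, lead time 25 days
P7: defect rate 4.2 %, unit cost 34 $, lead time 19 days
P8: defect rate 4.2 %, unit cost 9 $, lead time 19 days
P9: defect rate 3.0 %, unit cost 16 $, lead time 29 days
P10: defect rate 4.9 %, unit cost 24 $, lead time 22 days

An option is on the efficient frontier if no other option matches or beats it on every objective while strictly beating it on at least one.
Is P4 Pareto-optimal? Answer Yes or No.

P1: worse on defect rate (11.3 vs 9.3).
P2: worse on unit cost (27 vs 13).
P3: worse on defect rate (11.4 vs 9.3).
P5: worse on unit cost (20 vs 13).
P6: worse on unit cost (29 vs 13).
P7: worse on unit cost (34 vs 13).
P8: worse on lead time (19 vs 15).
P9: worse on unit cost (16 vs 13).
P10: worse on unit cost (24 vs 13).
No option is at least as good as P4 on every objective and strictly better on one.

Yes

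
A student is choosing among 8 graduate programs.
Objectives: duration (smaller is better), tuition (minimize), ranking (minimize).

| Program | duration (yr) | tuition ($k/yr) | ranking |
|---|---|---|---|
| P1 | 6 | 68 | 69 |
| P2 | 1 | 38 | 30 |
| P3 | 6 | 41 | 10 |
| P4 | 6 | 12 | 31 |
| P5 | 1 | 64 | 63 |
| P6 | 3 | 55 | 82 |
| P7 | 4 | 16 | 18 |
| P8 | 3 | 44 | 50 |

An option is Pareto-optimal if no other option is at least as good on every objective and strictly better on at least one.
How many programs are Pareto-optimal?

4

P1: dominated by P2 (duration 1≤6, tuition 38≤68, ranking 30≤69).
P2: not dominated.
P3: not dominated (best ranking).
P4: not dominated (best tuition).
P5: dominated by P2 (duration 1≤1, tuition 38≤64, ranking 30≤63).
P6: dominated by P2 (duration 1≤3, tuition 38≤55, ranking 30≤82).
P7: not dominated.
P8: dominated by P2 (duration 1≤3, tuition 38≤44, ranking 30≤50).
Pareto-optimal: P2, P3, P4, P7 → 4.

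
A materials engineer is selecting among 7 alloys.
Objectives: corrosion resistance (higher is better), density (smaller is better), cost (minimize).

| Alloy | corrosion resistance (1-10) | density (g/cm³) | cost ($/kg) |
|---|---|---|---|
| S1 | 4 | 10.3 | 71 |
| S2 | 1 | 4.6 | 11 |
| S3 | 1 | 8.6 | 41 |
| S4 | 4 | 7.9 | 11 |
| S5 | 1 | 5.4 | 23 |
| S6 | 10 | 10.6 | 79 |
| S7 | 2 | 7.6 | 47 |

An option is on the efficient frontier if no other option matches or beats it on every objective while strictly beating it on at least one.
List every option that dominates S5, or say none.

S2

S2: corrosion resistance 1≥1, density 4.6≤5.4, cost 11≤23 — dominates S5.
Others (S1, S3, S4, S6, S7) are each worse than S5 on at least one objective.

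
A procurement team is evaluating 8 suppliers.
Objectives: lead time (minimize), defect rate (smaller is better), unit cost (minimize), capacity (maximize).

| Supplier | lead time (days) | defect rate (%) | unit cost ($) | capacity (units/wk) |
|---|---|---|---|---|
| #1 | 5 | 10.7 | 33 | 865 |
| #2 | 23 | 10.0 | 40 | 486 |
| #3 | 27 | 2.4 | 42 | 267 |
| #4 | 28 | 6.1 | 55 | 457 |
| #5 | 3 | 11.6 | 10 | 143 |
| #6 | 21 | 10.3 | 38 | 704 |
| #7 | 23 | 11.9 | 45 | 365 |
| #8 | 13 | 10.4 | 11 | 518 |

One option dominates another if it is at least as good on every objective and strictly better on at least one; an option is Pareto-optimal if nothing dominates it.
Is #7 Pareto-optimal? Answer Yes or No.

#1 vs #7: lead time 5≤23, defect rate 10.7≤11.9, unit cost 33≤45, capacity 865≥365 — #1 is at least as good on every objective and strictly better on at least one, so #1 dominates #7.

No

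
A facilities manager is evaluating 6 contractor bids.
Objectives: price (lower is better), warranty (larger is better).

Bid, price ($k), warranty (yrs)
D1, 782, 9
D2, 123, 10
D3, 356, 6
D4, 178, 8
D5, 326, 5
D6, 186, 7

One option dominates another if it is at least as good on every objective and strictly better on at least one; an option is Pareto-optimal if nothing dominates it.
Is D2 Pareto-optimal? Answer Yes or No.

D1: worse on price (782 vs 123).
D3: worse on price (356 vs 123).
D4: worse on price (178 vs 123).
D5: worse on price (326 vs 123).
D6: worse on price (186 vs 123).
No option is at least as good as D2 on every objective and strictly better on one.

Yes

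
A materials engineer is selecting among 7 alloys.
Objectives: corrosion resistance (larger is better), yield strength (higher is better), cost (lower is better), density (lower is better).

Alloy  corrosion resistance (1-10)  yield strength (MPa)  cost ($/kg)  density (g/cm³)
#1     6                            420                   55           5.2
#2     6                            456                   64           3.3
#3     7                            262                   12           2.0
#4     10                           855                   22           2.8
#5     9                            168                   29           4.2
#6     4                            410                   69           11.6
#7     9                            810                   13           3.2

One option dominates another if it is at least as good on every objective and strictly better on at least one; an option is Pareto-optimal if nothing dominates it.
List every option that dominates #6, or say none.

#1, #2, #4, #7

#1: corrosion resistance 6≥4, yield strength 420≥410, cost 55≤69, density 5.2≤11.6 — dominates #6.
#2: corrosion resistance 6≥4, yield strength 456≥410, cost 64≤69, density 3.3≤11.6 — dominates #6.
#4: corrosion resistance 10≥4, yield strength 855≥410, cost 22≤69, density 2.8≤11.6 — dominates #6.
#7: corrosion resistance 9≥4, yield strength 810≥410, cost 13≤69, density 3.2≤11.6 — dominates #6.
Others (#3, #5) are each worse than #6 on at least one objective.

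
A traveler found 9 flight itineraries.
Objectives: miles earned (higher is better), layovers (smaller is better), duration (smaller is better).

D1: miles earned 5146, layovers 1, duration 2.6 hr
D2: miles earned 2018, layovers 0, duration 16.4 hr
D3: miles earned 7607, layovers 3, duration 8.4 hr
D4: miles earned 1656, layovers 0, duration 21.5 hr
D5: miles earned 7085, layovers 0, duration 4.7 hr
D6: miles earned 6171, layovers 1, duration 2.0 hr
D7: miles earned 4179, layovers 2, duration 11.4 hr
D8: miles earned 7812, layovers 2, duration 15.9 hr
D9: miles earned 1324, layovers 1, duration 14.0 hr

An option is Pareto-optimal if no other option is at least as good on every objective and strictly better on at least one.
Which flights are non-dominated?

D1: dominated by D6 (miles earned 6171≥5146, layovers 1≤1, duration 2.0≤2.6).
D2: dominated by D5 (miles earned 7085≥2018, layovers 0≤0, duration 4.7≤16.4).
D3: not dominated.
D4: dominated by D2 (miles earned 2018≥1656, layovers 0≤0, duration 16.4≤21.5).
D5: not dominated.
D6: not dominated (best duration).
D7: dominated by D1 (miles earned 5146≥4179, layovers 1≤2, duration 2.6≤11.4).
D8: not dominated (best miles earned).
D9: dominated by D1 (miles earned 5146≥1324, layovers 1≤1, duration 2.6≤14.0).

D3, D5, D6, D8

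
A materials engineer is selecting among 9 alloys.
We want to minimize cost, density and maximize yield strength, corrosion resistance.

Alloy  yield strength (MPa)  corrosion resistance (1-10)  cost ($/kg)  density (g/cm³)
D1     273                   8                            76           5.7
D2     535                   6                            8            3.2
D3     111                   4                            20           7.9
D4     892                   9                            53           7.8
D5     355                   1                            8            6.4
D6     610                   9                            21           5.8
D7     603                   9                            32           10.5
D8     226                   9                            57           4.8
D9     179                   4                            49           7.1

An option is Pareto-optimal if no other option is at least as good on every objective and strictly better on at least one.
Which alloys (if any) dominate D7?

D6: yield strength 610≥603, corrosion resistance 9≥9, cost 21≤32, density 5.8≤10.5 — dominates D7.
Others (D1, D2, D3, D4, D5, D8, D9) are each worse than D7 on at least one objective.

D6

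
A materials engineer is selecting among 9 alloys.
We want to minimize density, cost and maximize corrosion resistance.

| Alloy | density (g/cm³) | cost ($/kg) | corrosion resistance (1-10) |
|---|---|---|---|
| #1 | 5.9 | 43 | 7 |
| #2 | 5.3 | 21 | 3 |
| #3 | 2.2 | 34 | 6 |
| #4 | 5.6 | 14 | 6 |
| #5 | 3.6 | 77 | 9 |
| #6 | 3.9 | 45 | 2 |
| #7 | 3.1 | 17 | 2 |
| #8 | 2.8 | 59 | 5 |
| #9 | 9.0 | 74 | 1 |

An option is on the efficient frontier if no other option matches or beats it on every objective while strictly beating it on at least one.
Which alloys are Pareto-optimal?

#1, #2, #3, #4, #5, #7

#1: not dominated.
#2: not dominated.
#3: not dominated (best density).
#4: not dominated (best cost).
#5: not dominated (best corrosion resistance).
#6: dominated by #3 (density 2.2≤3.9, cost 34≤45, corrosion resistance 6≥2).
#7: not dominated.
#8: dominated by #3 (density 2.2≤2.8, cost 34≤59, corrosion resistance 6≥5).
#9: dominated by #1 (density 5.9≤9.0, cost 43≤74, corrosion resistance 7≥1).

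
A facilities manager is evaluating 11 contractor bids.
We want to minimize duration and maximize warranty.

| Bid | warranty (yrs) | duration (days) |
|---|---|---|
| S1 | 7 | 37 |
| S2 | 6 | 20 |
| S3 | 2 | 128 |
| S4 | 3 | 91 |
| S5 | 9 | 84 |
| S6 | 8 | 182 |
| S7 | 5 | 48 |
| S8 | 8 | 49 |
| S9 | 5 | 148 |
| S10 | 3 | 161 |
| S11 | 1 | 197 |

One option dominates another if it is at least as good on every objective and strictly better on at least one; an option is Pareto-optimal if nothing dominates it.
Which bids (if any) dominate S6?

S5: warranty 9≥8, duration 84≤182 — dominates S6.
S8: warranty 8≥8, duration 49≤182 — dominates S6.
Others (S1, S2, S3, S4, S7, S9, S10, S11) are each worse than S6 on at least one objective.

S5, S8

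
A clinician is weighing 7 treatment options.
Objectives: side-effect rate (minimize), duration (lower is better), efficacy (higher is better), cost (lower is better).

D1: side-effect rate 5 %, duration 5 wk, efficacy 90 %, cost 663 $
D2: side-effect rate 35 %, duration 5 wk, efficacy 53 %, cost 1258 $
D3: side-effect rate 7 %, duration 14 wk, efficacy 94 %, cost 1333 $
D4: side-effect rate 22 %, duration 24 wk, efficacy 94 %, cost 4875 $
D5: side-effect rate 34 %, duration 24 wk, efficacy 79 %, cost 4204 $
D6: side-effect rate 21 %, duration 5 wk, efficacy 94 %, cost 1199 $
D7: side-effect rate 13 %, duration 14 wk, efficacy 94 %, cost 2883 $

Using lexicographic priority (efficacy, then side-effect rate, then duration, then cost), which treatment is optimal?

First maximize efficacy: best is 94, kept {D3, D4, D6, D7}.
Then minimize side-effect rate: best is 7, kept {D3}.

D3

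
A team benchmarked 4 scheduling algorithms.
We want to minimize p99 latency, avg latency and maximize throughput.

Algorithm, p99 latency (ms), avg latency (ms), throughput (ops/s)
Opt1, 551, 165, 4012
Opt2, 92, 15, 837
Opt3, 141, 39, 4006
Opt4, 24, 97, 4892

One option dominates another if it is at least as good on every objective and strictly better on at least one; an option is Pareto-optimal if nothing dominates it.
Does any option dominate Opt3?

Opt1: worse on p99 latency (551 vs 141).
Opt2: worse on throughput (837 vs 4006).
Opt4: worse on avg latency (97 vs 39).
No option is at least as good as Opt3 on every objective and strictly better on one.

No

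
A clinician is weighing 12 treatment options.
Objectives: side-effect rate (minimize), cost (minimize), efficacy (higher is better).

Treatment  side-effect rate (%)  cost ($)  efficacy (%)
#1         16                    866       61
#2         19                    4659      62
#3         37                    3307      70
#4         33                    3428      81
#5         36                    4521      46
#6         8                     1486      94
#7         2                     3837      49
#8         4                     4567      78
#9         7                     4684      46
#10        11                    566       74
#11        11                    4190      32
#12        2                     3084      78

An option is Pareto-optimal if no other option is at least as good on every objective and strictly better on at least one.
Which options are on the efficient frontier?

#1: dominated by #10 (side-effect rate 11≤16, cost 566≤866, efficacy 74≥61).
#2: dominated by #6 (side-effect rate 8≤19, cost 1486≤4659, efficacy 94≥62).
#3: dominated by #6 (side-effect rate 8≤37, cost 1486≤3307, efficacy 94≥70).
#4: dominated by #6 (side-effect rate 8≤33, cost 1486≤3428, efficacy 94≥81).
#5: dominated by #1 (side-effect rate 16≤36, cost 866≤4521, efficacy 61≥46).
#6: not dominated (best efficacy).
#7: dominated by #12 (side-effect rate 2≤2, cost 3084≤3837, efficacy 78≥49).
#8: dominated by #12 (side-effect rate 2≤4, cost 3084≤4567, efficacy 78≥78).
#9: dominated by #7 (side-effect rate 2≤7, cost 3837≤4684, efficacy 49≥46).
#10: not dominated (best cost).
#11: dominated by #6 (side-effect rate 8≤11, cost 1486≤4190, efficacy 94≥32).
#12: not dominated.

#6, #10, #12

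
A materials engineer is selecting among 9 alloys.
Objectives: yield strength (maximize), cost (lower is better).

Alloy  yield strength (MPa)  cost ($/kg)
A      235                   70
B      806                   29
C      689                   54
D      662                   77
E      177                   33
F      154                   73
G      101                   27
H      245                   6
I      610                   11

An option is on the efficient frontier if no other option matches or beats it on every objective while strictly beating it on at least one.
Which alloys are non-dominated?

A: dominated by B (yield strength 806≥235, cost 29≤70).
B: not dominated (best yield strength).
C: dominated by B (yield strength 806≥689, cost 29≤54).
D: dominated by B (yield strength 806≥662, cost 29≤77).
E: dominated by B (yield strength 806≥177, cost 29≤33).
F: dominated by A (yield strength 235≥154, cost 70≤73).
G: dominated by H (yield strength 245≥101, cost 6≤27).
H: not dominated (best cost).
I: not dominated.

B, H, I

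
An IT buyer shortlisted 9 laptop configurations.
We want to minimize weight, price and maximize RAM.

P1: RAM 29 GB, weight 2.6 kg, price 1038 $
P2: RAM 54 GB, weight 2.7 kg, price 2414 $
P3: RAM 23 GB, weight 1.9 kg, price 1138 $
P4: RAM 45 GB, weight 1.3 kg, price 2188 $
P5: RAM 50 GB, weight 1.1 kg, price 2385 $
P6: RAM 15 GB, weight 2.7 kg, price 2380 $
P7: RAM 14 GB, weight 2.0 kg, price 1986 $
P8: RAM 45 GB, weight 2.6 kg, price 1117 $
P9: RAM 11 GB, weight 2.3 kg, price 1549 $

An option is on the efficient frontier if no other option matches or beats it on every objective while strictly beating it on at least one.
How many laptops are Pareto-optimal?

P1: not dominated (best price).
P2: not dominated (best RAM).
P3: not dominated.
P4: not dominated.
P5: not dominated (best weight).
P6: dominated by P1 (RAM 29≥15, weight 2.6≤2.7, price 1038≤2380).
P7: dominated by P3 (RAM 23≥14, weight 1.9≤2.0, price 1138≤1986).
P8: not dominated.
P9: dominated by P3 (RAM 23≥11, weight 1.9≤2.3, price 1138≤1549).
Pareto-optimal: P1, P2, P3, P4, P5, P8 → 6.

6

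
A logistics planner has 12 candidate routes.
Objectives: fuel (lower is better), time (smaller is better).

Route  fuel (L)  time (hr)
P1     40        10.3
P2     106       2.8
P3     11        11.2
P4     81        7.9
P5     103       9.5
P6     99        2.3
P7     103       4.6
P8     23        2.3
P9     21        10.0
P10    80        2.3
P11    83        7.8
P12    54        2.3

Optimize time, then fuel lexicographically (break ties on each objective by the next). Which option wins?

First minimize time: best is 2.3, kept {P6, P8, P10, P12}.
Then minimize fuel: best is 23, kept {P8}.

P8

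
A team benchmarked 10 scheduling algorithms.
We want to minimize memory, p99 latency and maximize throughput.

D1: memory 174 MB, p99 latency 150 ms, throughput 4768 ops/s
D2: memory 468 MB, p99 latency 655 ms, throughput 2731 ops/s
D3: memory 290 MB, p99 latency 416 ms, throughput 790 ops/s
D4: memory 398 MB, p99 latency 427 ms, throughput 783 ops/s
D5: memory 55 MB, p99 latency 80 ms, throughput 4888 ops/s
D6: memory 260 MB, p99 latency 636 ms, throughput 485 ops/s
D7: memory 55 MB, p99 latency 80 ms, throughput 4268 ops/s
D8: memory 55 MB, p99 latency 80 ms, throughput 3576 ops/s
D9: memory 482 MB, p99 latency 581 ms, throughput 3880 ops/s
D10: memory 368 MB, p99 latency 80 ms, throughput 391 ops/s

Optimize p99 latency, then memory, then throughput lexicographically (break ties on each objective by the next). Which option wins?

First minimize p99 latency: best is 80, kept {D5, D7, D8, D10}.
Then minimize memory: best is 55, kept {D5, D7, D8}.
Then maximize throughput: best is 4888, kept {D5}.

D5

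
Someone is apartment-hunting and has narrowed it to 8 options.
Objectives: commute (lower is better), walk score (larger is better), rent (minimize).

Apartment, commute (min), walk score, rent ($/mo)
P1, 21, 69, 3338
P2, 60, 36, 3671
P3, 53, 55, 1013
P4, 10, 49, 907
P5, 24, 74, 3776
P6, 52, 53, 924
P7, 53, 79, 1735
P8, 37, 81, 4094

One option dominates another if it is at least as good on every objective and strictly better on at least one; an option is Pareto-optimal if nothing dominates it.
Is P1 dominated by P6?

P6 vs P1: P6 is worse on commute (52 vs 21), so it does not dominate P1.

No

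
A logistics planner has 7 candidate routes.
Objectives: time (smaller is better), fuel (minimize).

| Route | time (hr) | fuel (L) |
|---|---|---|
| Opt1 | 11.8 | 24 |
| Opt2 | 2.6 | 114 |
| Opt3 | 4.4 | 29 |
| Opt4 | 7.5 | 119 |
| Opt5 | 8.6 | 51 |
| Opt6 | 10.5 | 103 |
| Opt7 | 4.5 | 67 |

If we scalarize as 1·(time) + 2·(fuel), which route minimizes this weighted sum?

Opt1

Opt1: 1·11.8 + 2·24 = 59.8
Opt2: 1·2.6 + 2·114 = 230.6
Opt3: 1·4.4 + 2·29 = 62.4
Opt4: 1·7.5 + 2·119 = 245.5
Opt5: 1·8.6 + 2·51 = 110.6
Opt6: 1·10.5 + 2·103 = 216.5
Opt7: 1·4.5 + 2·67 = 138.5
Lowest: Opt1 at 59.8.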